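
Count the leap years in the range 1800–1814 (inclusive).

Years divisible by 4 in [1800, 1814]: 1800, 1804, 1808, 1812.
Of these, 1800 is divisible by 100 but not 400, so not leap.
Leap years: 4 − 1 = 3.

3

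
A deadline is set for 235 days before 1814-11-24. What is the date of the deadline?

1814-04-03

Count 235 days before November 24, 1814:
April 1814: 30 − 3 = 27 days remain.
Then May (31), June (30), July (31), August (31), September (30), October (31): 31 + 30 + 31 + 31 + 30 + 31 = 184 days.
November 1–24, 1814: 24 days.
Total: 27 + 184 + 24 = 235 days.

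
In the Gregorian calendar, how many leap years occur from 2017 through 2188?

42

Years divisible by 4: 2020, 2024, …, 2188 — 43 in all.
Of these, 2100 is divisible by 100 but not 400, so not leap.
Leap years: 43 − 1 = 42.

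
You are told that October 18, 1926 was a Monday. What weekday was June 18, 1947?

Day-of-year of October 18, 1926: 291.
Day-of-year of June 18, 1947: 169.
1926 has 365 days, so 365 − 291 = 74 days remain in 1926.
Full years 1927–1946: 15 common + 5 leap = 15×365 + 5×366 = 7305 days.
Total: 74 + 7305 + 169 = 7548 days.
7548 mod 7 = 2, so 2 days after Monday is Wednesday.

Wednesday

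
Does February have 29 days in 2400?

Yes

2400 is a leap year (divisible by 400).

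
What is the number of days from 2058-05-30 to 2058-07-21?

52

May 2058: 31 − 30 = 1 day remains.
Then June (30): 30 days.
July 1–21, 2058: 21 days.
Total: 1 + 30 + 21 = 52 days.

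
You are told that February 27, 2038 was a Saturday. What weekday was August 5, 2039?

Friday

Day-of-year of February 27, 2038: 58.
Day-of-year of August 5, 2039: 217.
2038 has 365 days, so 365 − 58 = 307 days remain in 2038.
Total: 307 + 217 = 524 days.
524 mod 7 = 6, so 6 days after Saturday is Friday.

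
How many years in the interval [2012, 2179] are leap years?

Years divisible by 4: 2012, 2016, …, 2176 — 42 in all.
Of these, 2100 is divisible by 100 but not 400, so not leap.
Leap years: 42 − 1 = 41.

41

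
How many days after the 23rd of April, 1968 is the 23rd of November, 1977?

3501

From April 23, 1968 to April 23, 1977: 9 years, of which 2 contain a Feb 29 — 7×365 + 2×366 = 3287 days.
April 1977: 30 − 23 = 7 days remain.
Then May (31), June (30), July (31), August (31), September (30), October (31): 31 + 30 + 31 + 31 + 30 + 31 = 184 days.
November 1–23, 1977: 23 days.
Residual: 214 days.
Total: 3501 days.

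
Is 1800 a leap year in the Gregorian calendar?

No

1800 is not a leap year (divisible by 100 but not 400).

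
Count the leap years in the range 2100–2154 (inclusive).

13

Years divisible by 4: 2100, 2104, …, 2152 — 14 in all.
Of these, 2100 is divisible by 100 but not 400, so not leap.
Leap years: 14 − 1 = 13.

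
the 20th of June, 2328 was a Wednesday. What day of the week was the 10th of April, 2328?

Count forward from the earlier date (April 10, 2328) to the later (June 20, 2328):
April 2328: 30 − 10 = 20 days remain.
Then May (31): 31 days.
June 1–20, 2328: 20 days.
Total: 20 + 31 + 20 = 71 days.
71 mod 7 = 1, so 1 day before Wednesday is Tuesday.

Tuesday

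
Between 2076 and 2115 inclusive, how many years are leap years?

Years divisible by 4 in [2076, 2115]: 2076, 2080, 2084, 2088, 2092, 2096, 2100, 2104, 2108, 2112.
Of these, 2100 is divisible by 100 but not 400, so not leap.
Leap years: 10 − 1 = 9.

9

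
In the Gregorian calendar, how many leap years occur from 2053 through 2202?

Years divisible by 4: 2056, 2060, …, 2200 — 37 in all.
Of these, 2100, 2200 are divisible by 100 but not 400, so not leap.
Leap years: 37 − 2 = 35.

35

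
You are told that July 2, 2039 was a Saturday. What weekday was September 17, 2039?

Saturday

July 2039: 31 − 2 = 29 days remain.
Then August (31): 31 days.
September 1–17, 2039: 17 days.
Total: 29 + 31 + 17 = 77 days.
77 is a multiple of 7, so September 17, 2039 falls on the same weekday: Saturday.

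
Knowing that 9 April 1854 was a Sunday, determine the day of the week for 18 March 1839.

Monday

Count forward from the earlier date (March 18, 1839) to the later (April 9, 1854):
Day-of-year of March 18, 1839: 77.
Day-of-year of April 9, 1854: 99.
1839 has 365 days, so 365 − 77 = 288 days remain in 1839.
Full years 1840–1853: 10 common + 4 leap = 10×365 + 4×366 = 5114 days.
Total: 288 + 5114 + 99 = 5501 days.
5501 mod 7 = 6, so 6 days before Sunday is Monday.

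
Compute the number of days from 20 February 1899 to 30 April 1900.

434

February 20, 1899 → February 20, 1900: 365 days.
February 1900: 28 − 20 = 8 days remain (1900 is not a leap year (divisible by 100 but not 400), so February has 28 days).
Then March (31): 31 days.
April 1–30, 1900: 30 days.
Residual: 69 days.
Total: 434 days.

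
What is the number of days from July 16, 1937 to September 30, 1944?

From July 16, 1937 to July 16, 1944: 7 years, of which 2 contain a Feb 29 — 5×365 + 2×366 = 2557 days.
July 1944: 31 − 16 = 15 days remain.
Then August (31): 31 days.
September 1–30, 1944: 30 days.
Residual: 76 days.
Total: 2633 days.

2633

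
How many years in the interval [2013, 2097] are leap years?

Years divisible by 4: 2016, 2020, …, 2096 — 21 in all.
No century exceptions apply. Count: 21.

21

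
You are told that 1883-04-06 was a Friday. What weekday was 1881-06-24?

Friday

Count forward from the earlier date (June 24, 1881) to the later (April 6, 1883):
June 1881: 30 − 24 = 6 days remain.
Then 21 full months totalling 639 days.
April 1–6, 1883: 6 days.
Total: 6 + 639 + 6 = 651 days.
651 is a multiple of 7, so 1881-06-24 falls on the same weekday: Friday.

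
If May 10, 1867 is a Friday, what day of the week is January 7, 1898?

From May 10, 1867 to May 10, 1897: 30 years, of which 8 contain a Feb 29 — 22×365 + 8×366 = 10958 days.
May 1897: 31 − 10 = 21 days remain.
Then June (30), July (31), August (31), September (30), October (31), November (30), December (31): 30 + 31 + 31 + 30 + 31 + 30 + 31 = 214 days.
January 1–7, 1898: 7 days.
Residual: 242 days.
Total: 11200 days.
11200 is a multiple of 7, so January 7, 1898 falls on the same weekday: Friday.

Friday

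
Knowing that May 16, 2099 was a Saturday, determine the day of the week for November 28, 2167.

Saturday

Day-of-year of May 16, 2099: 136.
Day-of-year of November 28, 2167: 332.
2099 has 365 days, so 365 − 136 = 229 days remain in 2099.
Full years 2100–2166: 51 common + 16 leap = 51×365 + 16×366 = 24471 days.
Total: 229 + 24471 + 332 = 25032 days.
25032 is a multiple of 7, so November 28, 2167 falls on the same weekday: Saturday.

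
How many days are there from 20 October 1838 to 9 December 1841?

Day-of-year of October 20, 1838: 293.
Day-of-year of December 9, 1841: 343.
1838 has 365 days, so 365 − 293 = 72 days remain in 1838.
Full years: 1839: 365; 1840: 366. Sum = 731.
Total: 72 + 731 + 343 = 1146 days.

1146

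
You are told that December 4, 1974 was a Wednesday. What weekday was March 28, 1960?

Count forward from the earlier date (March 28, 1960) to the later (December 4, 1974):
From March 28, 1960 to March 28, 1974: 14 years, of which 3 contain a Feb 29 — 11×365 + 3×366 = 5113 days.
March 1974: 31 − 28 = 3 days remain.
Then April (30), May (31), June (30), July (31), August (31), September (30), October (31), November (30): 30 + 31 + 30 + 31 + 31 + 30 + 31 + 30 = 244 days.
December 1–4, 1974: 4 days.
Residual: 251 days.
Total: 5364 days.
5364 mod 7 = 2, so 2 days before Wednesday is Monday.

Monday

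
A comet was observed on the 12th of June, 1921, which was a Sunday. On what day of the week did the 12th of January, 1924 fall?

Day-of-year of June 12, 1921: 163.
Day-of-year of January 12, 1924: 12.
1921 has 365 days, so 365 − 163 = 202 days remain in 1921.
Full years: 1922: 365; 1923: 365. Sum = 730.
Total: 202 + 730 + 12 = 944 days.
944 mod 7 = 6, so 6 days after Sunday is Saturday.

Saturday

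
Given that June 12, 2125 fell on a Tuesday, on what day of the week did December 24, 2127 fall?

June 12, 2125 → June 12, 2126: 365 days.
June 12, 2126 → June 12, 2127: 365 days.
June 2127: 30 − 12 = 18 days remain.
Then July (31), August (31), September (30), October (31), November (30): 31 + 31 + 30 + 31 + 30 = 153 days.
December 1–24, 2127: 24 days.
Residual: 195 days.
Total: 925 days.
925 mod 7 = 1, so 1 day after Tuesday is Wednesday.

Wednesday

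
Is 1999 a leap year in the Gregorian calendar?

No

1999 is not a leap year.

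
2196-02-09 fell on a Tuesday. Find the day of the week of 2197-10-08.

Sunday

February 9, 2196 → February 9, 2197: 366 days (2196 is a leap year).
February 2197: 28 − 9 = 19 days remain (2197 is not a leap year, so February has 28 days).
Then March (31), April (30), May (31), June (30), July (31), August (31), September (30): 31 + 30 + 31 + 30 + 31 + 31 + 30 = 214 days.
October 1–8, 2197: 8 days.
Residual: 241 days.
Total: 607 days.
607 mod 7 = 5, so 5 days after Tuesday is Sunday.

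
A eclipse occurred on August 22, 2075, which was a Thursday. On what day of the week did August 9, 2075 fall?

Friday

Count forward from the earlier date (August 9, 2075) to the later (August 22, 2075):
Within August 2075: 22 − 9 = 13 days.
13 mod 7 = 6, so 6 days before Thursday is Friday.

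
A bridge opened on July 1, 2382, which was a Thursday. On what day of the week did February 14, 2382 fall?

Sunday

Count forward from the earlier date (February 14, 2382) to the later (July 1, 2382):
February 2382: 28 − 14 = 14 days remain (2382 is not a leap year, so February has 28 days).
Then March (31), April (30), May (31), June (30): 31 + 30 + 31 + 30 = 122 days.
July 1, 2382: 1 day.
Total: 14 + 122 + 1 = 137 days.
137 mod 7 = 4, so 4 days before Thursday is Sunday.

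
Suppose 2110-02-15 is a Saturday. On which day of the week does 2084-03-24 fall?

Count forward from the earlier date (March 24, 2084) to the later (February 15, 2110):
Day-of-year of March 24, 2084: 84.
Day-of-year of February 15, 2110: 46.
2084 has 366 days, so 366 − 84 = 282 days remain in 2084.
Full years 2085–2109: 20 common + 5 leap = 20×365 + 5×366 = 9130 days.
Total: 282 + 9130 + 46 = 9458 days.
9458 mod 7 = 1, so 1 day before Saturday is Friday.

Friday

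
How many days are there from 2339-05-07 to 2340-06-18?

408

May 7, 2339 → May 7, 2340: 366 days (2340 is a leap year).
May 2340: 31 − 7 = 24 days remain.
June 1–18, 2340: 18 days.
Residual: 42 days.
Total: 408 days.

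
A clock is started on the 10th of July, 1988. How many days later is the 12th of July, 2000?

4385

Day-of-year of July 10, 1988: 192.
Day-of-year of July 12, 2000: 194.
1988 has 366 days, so 366 − 192 = 174 days remain in 1988.
Full years 1989–1999: 9 common + 2 leap = 9×365 + 2×366 = 4017 days.
Total: 174 + 4017 + 194 = 4385 days.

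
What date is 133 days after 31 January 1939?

13 June 1939

Count 133 days after January 31, 1939:
January 1939: 31 − 31 = 0 days remain.
Then February 1939 (28), March (31), April (30), May (31): 28 + 31 + 30 + 31 = 120 days.
June 1–13, 1939: 13 days.
Total: 0 + 120 + 13 = 133 days.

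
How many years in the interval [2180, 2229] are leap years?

12

Years divisible by 4: 2180, 2184, …, 2228 — 13 in all.
Of these, 2200 is divisible by 100 but not 400, so not leap.
Leap years: 13 − 1 = 12.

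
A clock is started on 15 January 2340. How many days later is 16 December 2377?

Day-of-year of January 15, 2340: 15.
Day-of-year of December 16, 2377: 350.
2340 has 366 days, so 366 − 15 = 351 days remain in 2340.
Full years 2341–2376: 27 common + 9 leap = 27×365 + 9×366 = 13149 days.
Total: 351 + 13149 + 350 = 13850 days.

13850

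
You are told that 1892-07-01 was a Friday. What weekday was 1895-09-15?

Sunday

Day-of-year of July 1, 1892: 183.
Day-of-year of September 15, 1895: 258.
1892 has 366 days, so 366 − 183 = 183 days remain in 1892.
Full years: 1893: 365; 1894: 365. Sum = 730.
Total: 183 + 730 + 258 = 1171 days.
1171 mod 7 = 2, so 2 days after Friday is Sunday.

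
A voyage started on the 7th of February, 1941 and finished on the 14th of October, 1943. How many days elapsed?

979

February 1941: 28 − 7 = 21 days remain (1941 is not a leap year, so February has 28 days).
Then 31 full months totalling 944 days.
October 1–14, 1943: 14 days.
Total: 21 + 944 + 14 = 979 days.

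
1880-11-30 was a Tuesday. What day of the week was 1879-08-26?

Count forward from the earlier date (August 26, 1879) to the later (November 30, 1880):
August 1879: 31 − 26 = 5 days remain.
Then 14 full months totalling 427 days.
November 1–30, 1880: 30 days.
Total: 5 + 427 + 30 = 462 days.
462 is a multiple of 7, so 1879-08-26 falls on the same weekday: Tuesday.

Tuesday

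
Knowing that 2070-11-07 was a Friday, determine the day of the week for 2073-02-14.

November 7, 2070 → November 7, 2071: 365 days.
November 7, 2071 → November 7, 2072: 366 days (2072 is a leap year).
November 2072: 30 − 7 = 23 days remain.
Then December (31), January (31): 31 + 31 = 62 days.
February 1–14, 2073: 14 days (2073 is not a leap year).
Residual: 99 days.
Total: 830 days.
830 mod 7 = 4, so 4 days after Friday is Tuesday.

Tuesday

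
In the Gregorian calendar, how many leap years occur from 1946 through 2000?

14

Years divisible by 4: 1948, 1952, …, 2000 — 14 in all.
2000 is divisible by 400, so still leap.
No century exceptions apply. Count: 14.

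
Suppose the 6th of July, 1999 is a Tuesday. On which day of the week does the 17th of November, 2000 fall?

July 6, 1999 → July 6, 2000: 366 days (2000 is a leap year (divisible by 400)).
July 2000: 31 − 6 = 25 days remain.
Then August (31), September (30), October (31): 31 + 30 + 31 = 92 days.
November 1–17, 2000: 17 days.
Residual: 134 days.
Total: 500 days.
500 mod 7 = 3, so 3 days after Tuesday is Friday.

Friday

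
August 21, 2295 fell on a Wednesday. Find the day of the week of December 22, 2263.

Count forward from the earlier date (December 22, 2263) to the later (August 21, 2295):
Day-of-year of December 22, 2263: 356.
Day-of-year of August 21, 2295: 233.
2263 has 365 days, so 365 − 356 = 9 days remain in 2263.
Full years 2264–2294: 23 common + 8 leap = 23×365 + 8×366 = 11323 days.
Total: 9 + 11323 + 233 = 11565 days.
11565 mod 7 = 1, so 1 day before Wednesday is Tuesday.

Tuesday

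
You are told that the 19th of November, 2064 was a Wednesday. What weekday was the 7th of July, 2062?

Friday

Count forward from the earlier date (July 7, 2062) to the later (November 19, 2064):
Day-of-year of July 7, 2062: 188.
Day-of-year of November 19, 2064: 324.
2062 has 365 days, so 365 − 188 = 177 days remain in 2062.
Full years: 2063: 365. Sum = 365.
Total: 177 + 365 + 324 = 866 days.
866 mod 7 = 5, so 5 days before Wednesday is Friday.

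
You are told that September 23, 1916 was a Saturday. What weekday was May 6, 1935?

From September 23, 1916 to September 23, 1934: 18 years, of which 4 contain a Feb 29 — 14×365 + 4×366 = 6574 days.
September 1934: 30 − 23 = 7 days remain.
Then October (31), November (30), December (31), January (31), February 1935 (28), March (31), April (30): 31 + 30 + 31 + 31 + 28 + 31 + 30 = 212 days.
May 1–6, 1935: 6 days.
Residual: 225 days.
Total: 6799 days.
6799 mod 7 = 2, so 2 days after Saturday is Monday.

Monday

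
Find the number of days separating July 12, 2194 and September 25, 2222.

From July 12, 2194 to July 12, 2222: 28 years, of which 6 contain a Feb 29 — 22×365 + 6×366 = 10226 days.
(2200 is not a leap year (divisible by 100 but not 400).)
July 2222: 31 − 12 = 19 days remain.
Then August (31): 31 days.
September 1–25, 2222: 25 days.
Residual: 75 days.
Total: 10301 days.

10301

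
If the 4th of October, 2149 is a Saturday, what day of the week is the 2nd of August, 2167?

Sunday

From October 4, 2149 to October 4, 2166: 17 years, of which 4 contain a Feb 29 — 13×365 + 4×366 = 6209 days.
October 2166: 31 − 4 = 27 days remain.
Then 9 full months totalling 273 days.
August 1–2, 2167: 2 days.
Residual: 302 days.
Total: 6511 days.
6511 mod 7 = 1, so 1 day after Saturday is Sunday.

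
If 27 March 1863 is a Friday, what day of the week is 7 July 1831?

Count forward from the earlier date (July 7, 1831) to the later (March 27, 1863):
From July 7, 1831 to July 7, 1862: 31 years, of which 8 contain a Feb 29 — 23×365 + 8×366 = 11323 days.
July 1862: 31 − 7 = 24 days remain.
Then August (31), September (30), October (31), November (30), December (31), January (31), February 1863 (28): 31 + 30 + 31 + 30 + 31 + 31 + 28 = 212 days.
March 1–27, 1863: 27 days.
Residual: 263 days.
Total: 11586 days.
11586 mod 7 = 1, so 1 day before Friday is Thursday.

Thursday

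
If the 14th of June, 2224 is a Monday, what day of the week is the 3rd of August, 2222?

Count forward from the earlier date (August 3, 2222) to the later (June 14, 2224):
Day-of-year of August 3, 2222: 215.
Day-of-year of June 14, 2224: 166.
2222 has 365 days, so 365 − 215 = 150 days remain in 2222.
Full years: 2223: 365. Sum = 365.
Total: 150 + 365 + 166 = 681 days.
681 mod 7 = 2, so 2 days before Monday is Saturday.

Saturday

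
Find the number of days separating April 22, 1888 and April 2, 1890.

710

Day-of-year of April 22, 1888: 113.
Day-of-year of April 2, 1890: 92.
1888 has 366 days, so 366 − 113 = 253 days remain in 1888.
Full years: 1889: 365. Sum = 365.
Total: 253 + 365 + 92 = 710 days.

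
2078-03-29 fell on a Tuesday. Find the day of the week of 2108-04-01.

From March 29, 2078 to March 29, 2108: 30 years, of which 7 contain a Feb 29 — 23×365 + 7×366 = 10957 days.
(2100 is not a leap year (divisible by 100 but not 400).)
March 2108: 31 − 29 = 2 days remain.
April 1, 2108: 1 day.
Residual: 3 days.
Total: 10960 days.
10960 mod 7 = 5, so 5 days after Tuesday is Sunday.

Sunday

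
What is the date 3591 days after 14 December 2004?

14 October 2014

Count 3591 days after December 14, 2004:
Day-of-year of December 14, 2004: 349.
Day-of-year of October 14, 2014: 287.
2004 has 366 days, so 366 − 349 = 17 days remain in 2004.
Full years 2005–2013: 7 common + 2 leap = 7×365 + 2×366 = 3287 days.
Total: 17 + 3287 + 287 = 3591 days.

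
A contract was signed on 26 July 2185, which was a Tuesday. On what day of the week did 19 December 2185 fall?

July 2185: 31 − 26 = 5 days remain.
Then August (31), September (30), October (31), November (30): 31 + 30 + 31 + 30 = 122 days.
December 1–19, 2185: 19 days.
Total: 5 + 122 + 19 = 146 days.
146 mod 7 = 6, so 6 days after Tuesday is Monday.

Monday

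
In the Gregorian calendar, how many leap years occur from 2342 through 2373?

Years divisible by 4 in [2342, 2373]: 2344, 2348, 2352, 2356, 2360, 2364, 2368, 2372.
No century exceptions apply. Count: 8.

8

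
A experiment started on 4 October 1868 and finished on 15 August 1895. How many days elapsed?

From October 4, 1868 to October 4, 1894: 26 years, of which 6 contain a Feb 29 — 20×365 + 6×366 = 9496 days.
October 1894: 31 − 4 = 27 days remain.
Then 9 full months totalling 273 days.
August 1–15, 1895: 15 days.
Residual: 315 days.
Total: 9811 days.

9811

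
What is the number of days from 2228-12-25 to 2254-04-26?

9253

From December 25, 2228 to December 25, 2253: 25 years, of which 6 contain a Feb 29 — 19×365 + 6×366 = 9131 days.
December 2253: 31 − 25 = 6 days remain.
Then January (31), February 2254 (28), March (31): 31 + 28 + 31 = 90 days.
April 1–26, 2254: 26 days.
Residual: 122 days.
Total: 9253 days.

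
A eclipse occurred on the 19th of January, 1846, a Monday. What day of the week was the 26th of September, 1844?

Count forward from the earlier date (September 26, 1844) to the later (January 19, 1846):
September 1844: 30 − 26 = 4 days remain.
Then 15 full months totalling 457 days.
January 1–19, 1846: 19 days.
Total: 4 + 457 + 19 = 480 days.
480 mod 7 = 4, so 4 days before Monday is Thursday.

Thursday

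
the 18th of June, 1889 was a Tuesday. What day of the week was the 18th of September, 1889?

June 1889: 30 − 18 = 12 days remain.
Then July (31), August (31): 31 + 31 = 62 days.
September 1–18, 1889: 18 days.
Total: 12 + 62 + 18 = 92 days.
92 mod 7 = 1, so 1 day after Tuesday is Wednesday.

Wednesday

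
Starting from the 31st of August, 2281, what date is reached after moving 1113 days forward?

the 17th of September, 2284

Count 1113 days after August 31, 2281:
August 31, 2281 → August 31, 2282: 365 days.
August 31, 2282 → August 31, 2283: 365 days.
August 31, 2283 → August 31, 2284: 366 days (2284 is a leap year).
August 2284: 31 − 31 = 0 days remain.
September 1–17, 2284: 17 days.
Residual: 17 days.
Total: 1113 days.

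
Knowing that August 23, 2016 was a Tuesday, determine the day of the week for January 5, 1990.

Friday

Count forward from the earlier date (January 5, 1990) to the later (August 23, 2016):
From January 5, 1990 to January 5, 2016: 26 years, of which 6 contain a Feb 29 — 20×365 + 6×366 = 9496 days.
(2000 is a leap year (divisible by 400).)
January 2016: 31 − 5 = 26 days remain.
Then February 2016 (29), March (31), April (30), May (31), June (30), July (31): 29 + 31 + 30 + 31 + 30 + 31 = 182 days.
August 1–23, 2016: 23 days.
Residual: 231 days.
Total: 9727 days.
9727 mod 7 = 4, so 4 days before Tuesday is Friday.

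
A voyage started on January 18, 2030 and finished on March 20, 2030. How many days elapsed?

January 2030: 31 − 18 = 13 days remain.
Then February 2030 (28): 28 days.
March 1–20, 2030: 20 days.
Total: 13 + 28 + 20 = 61 days.

61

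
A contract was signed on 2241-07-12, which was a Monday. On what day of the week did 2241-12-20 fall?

Monday

July 2241: 31 − 12 = 19 days remain.
Then August (31), September (30), October (31), November (30): 31 + 30 + 31 + 30 = 122 days.
December 1–20, 2241: 20 days.
Total: 19 + 122 + 20 = 161 days.
161 is a multiple of 7, so 2241-12-20 falls on the same weekday: Monday.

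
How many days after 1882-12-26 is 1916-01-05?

12062

Day-of-year of December 26, 1882: 360.
Day-of-year of January 5, 1916: 5.
1882 has 365 days, so 365 − 360 = 5 days remain in 1882.
Full years 1883–1915: 26 common + 7 leap = 26×365 + 7×366 = 12052 days.
Total: 5 + 12052 + 5 = 12062 days.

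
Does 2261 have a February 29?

2261 is not a leap year.

No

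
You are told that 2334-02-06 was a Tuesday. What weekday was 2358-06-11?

Day-of-year of February 6, 2334: 37.
Day-of-year of June 11, 2358: 162.
2334 has 365 days, so 365 − 37 = 328 days remain in 2334.
Full years 2335–2357: 17 common + 6 leap = 17×365 + 6×366 = 8401 days.
Total: 328 + 8401 + 162 = 8891 days.
8891 mod 7 = 1, so 1 day after Tuesday is Wednesday.

Wednesday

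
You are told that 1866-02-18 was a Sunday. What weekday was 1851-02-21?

Friday

Count forward from the earlier date (February 21, 1851) to the later (February 18, 1866):
From February 21, 1851 to February 21, 1865: 14 years, of which 4 contain a Feb 29 — 10×365 + 4×366 = 5114 days.
February 1865: 28 − 21 = 7 days remain (1865 is not a leap year, so February has 28 days).
Then 11 full months totalling 337 days.
February 1–18, 1866: 18 days (1866 is not a leap year).
Residual: 362 days.
Total: 5476 days.
5476 mod 7 = 2, so 2 days before Sunday is Friday.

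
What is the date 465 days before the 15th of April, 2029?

the 6th of January, 2028

Count 465 days before April 15, 2029:
January 2028: 31 − 6 = 25 days remain.
Then 14 full months totalling 425 days.
April 1–15, 2029: 15 days.
Total: 25 + 425 + 15 = 465 days.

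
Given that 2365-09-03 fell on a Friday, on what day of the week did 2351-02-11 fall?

Count forward from the earlier date (February 11, 2351) to the later (September 3, 2365):
From February 11, 2351 to February 11, 2365: 14 years, of which 4 contain a Feb 29 — 10×365 + 4×366 = 5114 days.
February 2365: 28 − 11 = 17 days remain (2365 is not a leap year, so February has 28 days).
Then March (31), April (30), May (31), June (30), July (31), August (31): 31 + 30 + 31 + 30 + 31 + 31 = 184 days.
September 1–3, 2365: 3 days.
Residual: 204 days.
Total: 5318 days.
5318 mod 7 = 5, so 5 days before Friday is Sunday.

Sunday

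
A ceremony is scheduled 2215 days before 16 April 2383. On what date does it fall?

23 March 2377

Count 2215 days before April 16, 2383:
Day-of-year of March 23, 2377: 82.
Day-of-year of April 16, 2383: 106.
2377 has 365 days, so 365 − 82 = 283 days remain in 2377.
Full years: 2378: 365; 2379: 365; 2380: 366; 2381: 365; 2382: 365. Sum = 1826.
Total: 283 + 1826 + 106 = 2215 days.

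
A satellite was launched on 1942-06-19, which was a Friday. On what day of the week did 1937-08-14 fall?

Count forward from the earlier date (August 14, 1937) to the later (June 19, 1942):
August 14, 1937 → August 14, 1938: 365 days.
August 14, 1938 → August 14, 1939: 365 days.
August 14, 1939 → August 14, 1940: 366 days (1940 is a leap year).
August 14, 1940 → August 14, 1941: 365 days.
August 1941: 31 − 14 = 17 days remain.
Then 9 full months totalling 273 days.
June 1–19, 1942: 19 days.
Residual: 309 days.
Total: 1770 days.
1770 mod 7 = 6, so 6 days before Friday is Saturday.

Saturday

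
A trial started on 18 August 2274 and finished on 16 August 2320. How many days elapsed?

Day-of-year of August 18, 2274: 230.
Day-of-year of August 16, 2320: 229.
2274 has 365 days, so 365 − 230 = 135 days remain in 2274.
Full years 2275–2319: 35 common + 10 leap = 35×365 + 10×366 = 16435 days.
Total: 135 + 16435 + 229 = 16799 days.

16799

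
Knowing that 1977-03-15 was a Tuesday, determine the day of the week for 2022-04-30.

Day-of-year of March 15, 1977: 74.
Day-of-year of April 30, 2022: 120.
1977 has 365 days, so 365 − 74 = 291 days remain in 1977.
Full years 1978–2021: 33 common + 11 leap = 33×365 + 11×366 = 16071 days.
Total: 291 + 16071 + 120 = 16482 days.
16482 mod 7 = 4, so 4 days after Tuesday is Saturday.

Saturday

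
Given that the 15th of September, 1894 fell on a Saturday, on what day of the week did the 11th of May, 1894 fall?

Friday

Count forward from the earlier date (May 11, 1894) to the later (September 15, 1894):
May 1894: 31 − 11 = 20 days remain.
Then June (30), July (31), August (31): 30 + 31 + 31 = 92 days.
September 1–15, 1894: 15 days.
Total: 20 + 92 + 15 = 127 days.
127 mod 7 = 1, so 1 day before Saturday is Friday.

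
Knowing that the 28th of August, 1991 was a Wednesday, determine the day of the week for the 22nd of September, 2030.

Day-of-year of August 28, 1991: 240.
Day-of-year of September 22, 2030: 265.
1991 has 365 days, so 365 − 240 = 125 days remain in 1991.
Full years 1992–2029: 28 common + 10 leap = 28×365 + 10×366 = 13880 days.
Total: 125 + 13880 + 265 = 14270 days.
14270 mod 7 = 4, so 4 days after Wednesday is Sunday.

Sunday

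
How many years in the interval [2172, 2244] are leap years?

18

Years divisible by 4: 2172, 2176, …, 2244 — 19 in all.
Of these, 2200 is divisible by 100 but not 400, so not leap.
Leap years: 19 − 1 = 18.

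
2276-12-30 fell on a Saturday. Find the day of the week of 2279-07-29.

Tuesday

December 30, 2276 → December 30, 2277: 365 days.
December 30, 2277 → December 30, 2278: 365 days.
December 2278: 31 − 30 = 1 day remains.
Then January (31), February 2279 (28), March (31), April (30), May (31), June (30): 31 + 28 + 31 + 30 + 31 + 30 = 181 days.
July 1–29, 2279: 29 days.
Residual: 211 days.
Total: 941 days.
941 mod 7 = 3, so 3 days after Saturday is Tuesday.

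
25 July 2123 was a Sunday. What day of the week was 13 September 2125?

Day-of-year of July 25, 2123: 206.
Day-of-year of September 13, 2125: 256.
2123 has 365 days, so 365 − 206 = 159 days remain in 2123.
Full years: 2124: 366. Sum = 366.
Total: 159 + 366 + 256 = 781 days.
781 mod 7 = 4, so 4 days after Sunday is Thursday.

Thursday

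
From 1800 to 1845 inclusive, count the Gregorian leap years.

11

Years divisible by 4 in [1800, 1845]: 1800, 1804, 1808, 1812, 1816, 1820, 1824, 1828, 1832, 1836, 1840, 1844.
Of these, 1800 is divisible by 100 but not 400, so not leap.
Leap years: 12 − 1 = 11.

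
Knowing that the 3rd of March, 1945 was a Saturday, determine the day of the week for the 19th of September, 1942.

Saturday

Count forward from the earlier date (September 19, 1942) to the later (March 3, 1945):
September 19, 1942 → September 19, 1943: 365 days.
September 19, 1943 → September 19, 1944: 366 days (1944 is a leap year).
September 1944: 30 − 19 = 11 days remain.
Then October (31), November (30), December (31), January (31), February 1945 (28): 31 + 30 + 31 + 31 + 28 = 151 days.
March 1–3, 1945: 3 days.
Residual: 165 days.
Total: 896 days.
896 is a multiple of 7, so the 19th of September, 1942 falls on the same weekday: Saturday.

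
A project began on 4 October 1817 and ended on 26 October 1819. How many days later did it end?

October 4, 1817 → October 4, 1818: 365 days.
October 4, 1818 → October 4, 1819: 365 days.
Within October 1819: 26 − 4 = 22 days.
Total: 752 days.

752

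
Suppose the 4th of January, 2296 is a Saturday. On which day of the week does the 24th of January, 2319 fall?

Day-of-year of January 4, 2296: 4.
Day-of-year of January 24, 2319: 24.
2296 has 366 days, so 366 − 4 = 362 days remain in 2296.
Full years 2297–2318: 18 common + 4 leap = 18×365 + 4×366 = 8034 days.
Total: 362 + 8034 + 24 = 8420 days.
8420 mod 7 = 6, so 6 days after Saturday is Friday.

Friday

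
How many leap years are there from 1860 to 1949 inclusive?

22

Years divisible by 4: 1860, 1864, …, 1948 — 23 in all.
Of these, 1900 is divisible by 100 but not 400, so not leap.
Leap years: 23 − 1 = 22.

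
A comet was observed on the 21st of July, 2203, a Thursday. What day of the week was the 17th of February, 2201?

Tuesday

Count forward from the earlier date (February 17, 2201) to the later (July 21, 2203):
Day-of-year of February 17, 2201: 48.
Day-of-year of July 21, 2203: 202.
2201 has 365 days, so 365 − 48 = 317 days remain in 2201.
Full years: 2202: 365. Sum = 365.
Total: 317 + 365 + 202 = 884 days.
884 mod 7 = 2, so 2 days before Thursday is Tuesday.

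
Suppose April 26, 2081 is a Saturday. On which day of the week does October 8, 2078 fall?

Saturday

Count forward from the earlier date (October 8, 2078) to the later (April 26, 2081):
Day-of-year of October 8, 2078: 281.
Day-of-year of April 26, 2081: 116.
2078 has 365 days, so 365 − 281 = 84 days remain in 2078.
Full years: 2079: 365; 2080: 366. Sum = 731.
Total: 84 + 731 + 116 = 931 days.
931 is a multiple of 7, so October 8, 2078 falls on the same weekday: Saturday.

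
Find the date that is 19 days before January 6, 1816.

December 18, 1815

Count 19 days before January 6, 1816:
December 1815: 31 − 18 = 13 days remain.
January 1–6, 1816: 6 days.
Residual: 19 days.
Total: 19 days.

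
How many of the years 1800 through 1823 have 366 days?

Years divisible by 4 in [1800, 1823]: 1800, 1804, 1808, 1812, 1816, 1820.
Of these, 1800 is divisible by 100 but not 400, so not leap.
Leap years: 6 − 1 = 5.

5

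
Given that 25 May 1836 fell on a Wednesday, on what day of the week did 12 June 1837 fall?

Monday

May 1836: 31 − 25 = 6 days remain.
Then 12 full months totalling 365 days.
June 1–12, 1837: 12 days.
Total: 6 + 365 + 12 = 383 days.
383 mod 7 = 5, so 5 days after Wednesday is Monday.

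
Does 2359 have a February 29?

2359 is not a leap year.

No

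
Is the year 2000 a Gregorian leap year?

Yes

2000 is a leap year (divisible by 400).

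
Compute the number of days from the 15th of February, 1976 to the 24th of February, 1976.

9

Within February 1976: 24 − 15 = 9 days.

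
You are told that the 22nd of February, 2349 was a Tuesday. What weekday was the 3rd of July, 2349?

February 2349: 28 − 22 = 6 days remain (2349 is not a leap year, so February has 28 days).
Then March (31), April (30), May (31), June (30): 31 + 30 + 31 + 30 = 122 days.
July 1–3, 2349: 3 days.
Total: 6 + 122 + 3 = 131 days.
131 mod 7 = 5, so 5 days after Tuesday is Sunday.

Sunday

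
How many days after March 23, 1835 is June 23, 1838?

1188

March 23, 1835 → March 23, 1836: 366 days (1836 is a leap year).
March 23, 1836 → March 23, 1837: 365 days.
March 23, 1837 → March 23, 1838: 365 days.
March 1838: 31 − 23 = 8 days remain.
Then April (30), May (31): 30 + 31 = 61 days.
June 1–23, 1838: 23 days.
Residual: 92 days.
Total: 1188 days.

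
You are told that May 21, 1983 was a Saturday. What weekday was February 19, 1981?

Count forward from the earlier date (February 19, 1981) to the later (May 21, 1983):
Day-of-year of February 19, 1981: 50.
Day-of-year of May 21, 1983: 141.
1981 has 365 days, so 365 − 50 = 315 days remain in 1981.
Full years: 1982: 365. Sum = 365.
Total: 315 + 365 + 141 = 821 days.
821 mod 7 = 2, so 2 days before Saturday is Thursday.

Thursday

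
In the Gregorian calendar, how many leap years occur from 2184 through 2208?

Years divisible by 4 in [2184, 2208]: 2184, 2188, 2192, 2196, 2200, 2204, 2208.
Of these, 2200 is divisible by 100 but not 400, so not leap.
Leap years: 7 − 1 = 6.

6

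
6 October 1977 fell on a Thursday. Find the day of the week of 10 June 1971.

Thursday

Count forward from the earlier date (June 10, 1971) to the later (October 6, 1977):
June 10, 1971 → June 10, 1972: 366 days (1972 is a leap year).
June 10, 1972 → June 10, 1973: 365 days.
June 10, 1973 → June 10, 1974: 365 days.
June 10, 1974 → June 10, 1975: 365 days.
June 10, 1975 → June 10, 1976: 366 days (1976 is a leap year).
June 10, 1976 → June 10, 1977: 365 days.
June 1977: 30 − 10 = 20 days remain.
Then July (31), August (31), September (30): 31 + 31 + 30 = 92 days.
October 1–6, 1977: 6 days.
Residual: 118 days.
Total: 2310 days.
2310 is a multiple of 7, so 10 June 1971 falls on the same weekday: Thursday.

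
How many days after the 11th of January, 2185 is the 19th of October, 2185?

281

January 2185: 31 − 11 = 20 days remain.
Then February 2185 (28), March (31), April (30), May (31), June (30), July (31), August (31), September (30): 28 + 31 + 30 + 31 + 30 + 31 + 31 + 30 = 242 days.
October 1–19, 2185: 19 days.
Total: 20 + 242 + 19 = 281 days.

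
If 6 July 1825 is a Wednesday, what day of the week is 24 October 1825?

Monday

July 1825: 31 − 6 = 25 days remain.
Then August (31), September (30): 31 + 30 = 61 days.
October 1–24, 1825: 24 days.
Total: 25 + 61 + 24 = 110 days.
110 mod 7 = 5, so 5 days after Wednesday is Monday.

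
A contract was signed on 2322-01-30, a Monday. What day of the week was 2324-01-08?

January 2322: 31 − 30 = 1 day remains.
Then 23 full months totalling 699 days.
January 1–8, 2324: 8 days.
Total: 1 + 699 + 8 = 708 days.
708 mod 7 = 1, so 1 day after Monday is Tuesday.

Tuesday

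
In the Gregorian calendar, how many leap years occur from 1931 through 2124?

Years divisible by 4: 1932, 1936, …, 2124 — 49 in all.
Of these, 2100 is divisible by 100 but not 400, so not leap.
2000 is divisible by 400, so still leap.
Leap years: 49 − 1 = 48.

48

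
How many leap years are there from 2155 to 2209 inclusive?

13

Years divisible by 4: 2156, 2160, …, 2208 — 14 in all.
Of these, 2200 is divisible by 100 but not 400, so not leap.
Leap years: 14 − 1 = 13.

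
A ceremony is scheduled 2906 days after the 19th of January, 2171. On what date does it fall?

the 3rd of January, 2179

Count 2906 days after January 19, 2171:
Day-of-year of January 19, 2171: 19.
Day-of-year of January 3, 2179: 3.
2171 has 365 days, so 365 − 19 = 346 days remain in 2171.
Full years 2172–2178: 5 common + 2 leap = 5×365 + 2×366 = 2557 days.
Total: 346 + 2557 + 3 = 2906 days.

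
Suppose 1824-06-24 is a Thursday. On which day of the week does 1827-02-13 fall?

Tuesday

June 24, 1824 → June 24, 1825: 365 days.
June 24, 1825 → June 24, 1826: 365 days.
June 1826: 30 − 24 = 6 days remain.
Then July (31), August (31), September (30), October (31), November (30), December (31), January (31): 31 + 31 + 30 + 31 + 30 + 31 + 31 = 215 days.
February 1–13, 1827: 13 days (1827 is not a leap year).
Residual: 234 days.
Total: 964 days.
964 mod 7 = 5, so 5 days after Thursday is Tuesday.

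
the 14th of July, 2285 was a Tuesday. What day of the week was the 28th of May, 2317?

Monday

Day-of-year of July 14, 2285: 195.
Day-of-year of May 28, 2317: 148.
2285 has 365 days, so 365 − 195 = 170 days remain in 2285.
Full years 2286–2316: 24 common + 7 leap = 24×365 + 7×366 = 11322 days.
Total: 170 + 11322 + 148 = 11640 days.
11640 mod 7 = 6, so 6 days after Tuesday is Monday.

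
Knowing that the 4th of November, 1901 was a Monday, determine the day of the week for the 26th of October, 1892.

Count forward from the earlier date (October 26, 1892) to the later (November 4, 1901):
Day-of-year of October 26, 1892: 300.
Day-of-year of November 4, 1901: 308.
1892 has 366 days, so 366 − 300 = 66 days remain in 1892.
Full years 1893–1900: 7 common + 1 leap = 7×365 + 1×366 = 2921 days.
Total: 66 + 2921 + 308 = 3295 days.
3295 mod 7 = 5, so 5 days before Monday is Wednesday.

Wednesday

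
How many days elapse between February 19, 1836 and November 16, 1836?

February 1836: 29 − 19 = 10 days remain (1836 is a leap year, so February has 29 days).
Then March (31), April (30), May (31), June (30), July (31), August (31), September (30), October (31): 31 + 30 + 31 + 30 + 31 + 31 + 30 + 31 = 245 days.
November 1–16, 1836: 16 days.
Total: 10 + 245 + 16 = 271 days.

271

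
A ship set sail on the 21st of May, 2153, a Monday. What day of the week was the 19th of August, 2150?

Count forward from the earlier date (August 19, 2150) to the later (May 21, 2153):
August 19, 2150 → August 19, 2151: 365 days.
August 19, 2151 → August 19, 2152: 366 days (2152 is a leap year).
August 2152: 31 − 19 = 12 days remain.
Then September (30), October (31), November (30), December (31), January (31), February 2153 (28), March (31), April (30): 30 + 31 + 30 + 31 + 31 + 28 + 31 + 30 = 242 days.
May 1–21, 2153: 21 days.
Residual: 275 days.
Total: 1006 days.
1006 mod 7 = 5, so 5 days before Monday is Wednesday.

Wednesday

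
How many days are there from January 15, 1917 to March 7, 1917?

51

January 1917: 31 − 15 = 16 days remain.
Then February 1917 (28): 28 days.
March 1–7, 1917: 7 days.
Total: 16 + 28 + 7 = 51 days.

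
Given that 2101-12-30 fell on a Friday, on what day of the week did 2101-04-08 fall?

Friday

Count forward from the earlier date (April 8, 2101) to the later (December 30, 2101):
April 2101: 30 − 8 = 22 days remain.
Then May (31), June (30), July (31), August (31), September (30), October (31), November (30): 31 + 30 + 31 + 31 + 30 + 31 + 30 = 214 days.
December 1–30, 2101: 30 days.
Total: 22 + 214 + 30 = 266 days.
266 is a multiple of 7, so 2101-04-08 falls on the same weekday: Friday.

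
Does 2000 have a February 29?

2000 is a leap year (divisible by 400).

Yes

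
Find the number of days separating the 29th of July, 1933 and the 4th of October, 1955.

Day-of-year of July 29, 1933: 210.
Day-of-year of October 4, 1955: 277.
1933 has 365 days, so 365 − 210 = 155 days remain in 1933.
Full years 1934–1954: 16 common + 5 leap = 16×365 + 5×366 = 7670 days.
Total: 155 + 7670 + 277 = 8102 days.

8102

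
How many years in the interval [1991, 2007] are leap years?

4

Years divisible by 4 in [1991, 2007]: 1992, 1996, 2000, 2004.
2000 is divisible by 400, so still leap.
No century exceptions apply. Count: 4.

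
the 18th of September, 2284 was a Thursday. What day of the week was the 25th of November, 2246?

Count forward from the earlier date (November 25, 2246) to the later (September 18, 2284):
Day-of-year of November 25, 2246: 329.
Day-of-year of September 18, 2284: 262.
2246 has 365 days, so 365 − 329 = 36 days remain in 2246.
Full years 2247–2283: 28 common + 9 leap = 28×365 + 9×366 = 13514 days.
Total: 36 + 13514 + 262 = 13812 days.
13812 mod 7 = 1, so 1 day before Thursday is Wednesday.

Wednesday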